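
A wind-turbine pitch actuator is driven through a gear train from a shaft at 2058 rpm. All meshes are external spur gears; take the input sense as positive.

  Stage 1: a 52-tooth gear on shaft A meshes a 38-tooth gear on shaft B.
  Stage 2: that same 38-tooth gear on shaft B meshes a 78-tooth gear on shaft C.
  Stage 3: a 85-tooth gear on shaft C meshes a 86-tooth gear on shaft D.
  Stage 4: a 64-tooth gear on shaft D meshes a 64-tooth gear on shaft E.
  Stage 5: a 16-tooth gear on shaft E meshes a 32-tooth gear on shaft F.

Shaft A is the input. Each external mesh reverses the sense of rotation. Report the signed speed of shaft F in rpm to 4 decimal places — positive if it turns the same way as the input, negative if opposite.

-678.0233 rpm (opposite to input, |ω| = 678.0233 rpm)

Stage 1 [52T→38T]: ω = 2058.0000×52/38 = 2816.2105 rpm, dir flips to −; running = −2816.2105
Stage 2 [38T→78T]: ω = 2816.2105×38/78 = 1372.0000 rpm, dir flips to +; running = +1372.0000
Stage 3 [85T→86T]: ω = 1372.0000×85/86 = 1356.0465 rpm, dir flips to −; running = −1356.0465
Stage 4 [64T→64T]: ω = 1356.0465×64/64 = 1356.0465 rpm, dir flips to +; running = +1356.0465
Stage 5 [16T→32T]: ω = 1356.0465×16/32 = 678.0233 rpm, dir flips to −; running = −678.0233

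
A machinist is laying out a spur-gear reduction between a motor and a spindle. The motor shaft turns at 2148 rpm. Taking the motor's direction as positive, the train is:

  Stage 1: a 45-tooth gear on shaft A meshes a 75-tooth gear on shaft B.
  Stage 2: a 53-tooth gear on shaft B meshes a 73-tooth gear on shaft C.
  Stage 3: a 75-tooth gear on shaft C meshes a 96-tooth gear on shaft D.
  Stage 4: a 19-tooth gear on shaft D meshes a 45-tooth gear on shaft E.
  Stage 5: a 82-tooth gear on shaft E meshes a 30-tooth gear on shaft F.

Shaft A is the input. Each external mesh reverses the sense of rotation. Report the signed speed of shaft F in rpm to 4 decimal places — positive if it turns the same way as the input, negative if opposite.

-843.6499 rpm (opposite to input, |ω| = 843.6499 rpm)

Stage 1 [45T→75T]: ω = 2148.0000×45/75 = 1288.8000 rpm, dir flips to −; running = −1288.8000
Stage 2 [53T→73T]: ω = 1288.8000×53/73 = 935.7041 rpm, dir flips to +; running = +935.7041
Stage 3 [75T→96T]: ω = 935.7041×75/96 = 731.0188 rpm, dir flips to −; running = −731.0188
Stage 4 [19T→45T]: ω = 731.0188×19/45 = 308.6524 rpm, dir flips to +; running = +308.6524
Stage 5 [82T→30T]: ω = 308.6524×82/30 = 843.6499 rpm, dir flips to −; running = −843.6499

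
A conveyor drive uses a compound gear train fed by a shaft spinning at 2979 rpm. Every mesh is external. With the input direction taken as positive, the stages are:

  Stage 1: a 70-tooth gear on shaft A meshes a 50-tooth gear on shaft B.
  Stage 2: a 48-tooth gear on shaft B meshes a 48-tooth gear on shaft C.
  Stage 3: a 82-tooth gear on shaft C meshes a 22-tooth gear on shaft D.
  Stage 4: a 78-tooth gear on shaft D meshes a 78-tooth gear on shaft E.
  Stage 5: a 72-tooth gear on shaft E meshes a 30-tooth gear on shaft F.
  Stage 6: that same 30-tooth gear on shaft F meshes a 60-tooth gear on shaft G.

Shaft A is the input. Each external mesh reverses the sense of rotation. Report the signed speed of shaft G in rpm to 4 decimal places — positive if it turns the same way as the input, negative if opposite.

Stage 1 [70T→50T]: ω = 2979.0000×70/50 = 4170.6000 rpm, dir flips to −; running = −4170.6000
Stage 2 [48T→48T]: ω = 4170.6000×48/48 = 4170.6000 rpm, dir flips to +; running = +4170.6000
Stage 3 [82T→22T]: ω = 4170.6000×82/22 = 15544.9636 rpm, dir flips to −; running = −15544.9636
Stage 4 [78T→78T]: ω = 15544.9636×78/78 = 15544.9636 rpm, dir flips to +; running = +15544.9636
Stage 5 [72T→30T]: ω = 15544.9636×72/30 = 37307.9127 rpm, dir flips to −; running = −37307.9127
Stage 6 [30T→60T]: ω = 37307.9127×30/60 = 18653.9564 rpm, dir flips to +; running = +18653.9564

+18653.9564 rpm (same as input, |ω| = 18653.9564 rpm)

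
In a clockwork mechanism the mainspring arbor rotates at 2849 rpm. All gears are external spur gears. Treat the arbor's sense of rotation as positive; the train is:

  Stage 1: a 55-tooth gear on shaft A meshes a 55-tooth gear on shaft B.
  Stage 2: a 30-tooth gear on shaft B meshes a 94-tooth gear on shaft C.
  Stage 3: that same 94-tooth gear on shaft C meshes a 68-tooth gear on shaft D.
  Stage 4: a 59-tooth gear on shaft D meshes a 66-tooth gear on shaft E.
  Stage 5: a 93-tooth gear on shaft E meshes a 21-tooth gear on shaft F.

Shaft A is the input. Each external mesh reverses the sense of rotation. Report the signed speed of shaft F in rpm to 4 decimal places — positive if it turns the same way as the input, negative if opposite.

Stage 1 [55T→55T]: ω = 2849.0000×55/55 = 2849.0000 rpm, dir flips to −; running = −2849.0000
Stage 2 [30T→94T]: ω = 2849.0000×30/94 = 909.2553 rpm, dir flips to +; running = +909.2553
Stage 3 [94T→68T]: ω = 909.2553×94/68 = 1256.9118 rpm, dir flips to −; running = −1256.9118
Stage 4 [59T→66T]: ω = 1256.9118×59/66 = 1123.6029 rpm, dir flips to +; running = +1123.6029
Stage 5 [93T→21T]: ω = 1123.6029×93/21 = 4975.9559 rpm, dir flips to −; running = −4975.9559

-4975.9559 rpm (opposite to input, |ω| = 4975.9559 rpm)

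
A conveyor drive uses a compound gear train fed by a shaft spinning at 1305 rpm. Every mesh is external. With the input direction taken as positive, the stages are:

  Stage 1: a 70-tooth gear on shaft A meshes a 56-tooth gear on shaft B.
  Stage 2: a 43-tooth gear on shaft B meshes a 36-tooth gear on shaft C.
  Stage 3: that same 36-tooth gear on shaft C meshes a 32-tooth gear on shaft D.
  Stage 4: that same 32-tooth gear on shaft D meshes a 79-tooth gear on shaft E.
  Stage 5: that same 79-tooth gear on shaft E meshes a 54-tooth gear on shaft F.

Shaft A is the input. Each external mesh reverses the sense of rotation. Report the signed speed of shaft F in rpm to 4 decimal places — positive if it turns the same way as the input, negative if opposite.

-1298.9583 rpm (opposite to input, |ω| = 1298.9583 rpm)

Stage 1 [70T→56T]: ω = 1305.0000×70/56 = 1631.2500 rpm, dir flips to −; running = −1631.2500
Stage 2 [43T→36T]: ω = 1631.2500×43/36 = 1948.4375 rpm, dir flips to +; running = +1948.4375
Stage 3 [36T→32T]: ω = 1948.4375×36/32 = 2191.9922 rpm, dir flips to −; running = −2191.9922
Stage 4 [32T→79T]: ω = 2191.9922×32/79 = 887.8956 rpm, dir flips to +; running = +887.8956
Stage 5 [79T→54T]: ω = 887.8956×79/54 = 1298.9583 rpm, dir flips to −; running = −1298.9583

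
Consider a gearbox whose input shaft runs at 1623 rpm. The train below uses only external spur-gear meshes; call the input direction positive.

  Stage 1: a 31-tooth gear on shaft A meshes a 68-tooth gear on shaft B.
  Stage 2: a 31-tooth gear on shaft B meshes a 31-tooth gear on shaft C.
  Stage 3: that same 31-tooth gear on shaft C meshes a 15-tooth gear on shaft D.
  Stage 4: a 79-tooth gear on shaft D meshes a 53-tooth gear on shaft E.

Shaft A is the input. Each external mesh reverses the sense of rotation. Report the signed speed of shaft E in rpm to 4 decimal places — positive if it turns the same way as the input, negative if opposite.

+2279.2552 rpm (same as input, |ω| = 2279.2552 rpm)

Stage 1 [31T→68T]: ω = 1623.0000×31/68 = 739.8971 rpm, dir flips to −; running = −739.8971
Stage 2 [31T→31T]: ω = 739.8971×31/31 = 739.8971 rpm, dir flips to +; running = +739.8971
Stage 3 [31T→15T]: ω = 739.8971×31/15 = 1529.1206 rpm, dir flips to −; running = −1529.1206
Stage 4 [79T→53T]: ω = 1529.1206×79/53 = 2279.2552 rpm, dir flips to +; running = +2279.2552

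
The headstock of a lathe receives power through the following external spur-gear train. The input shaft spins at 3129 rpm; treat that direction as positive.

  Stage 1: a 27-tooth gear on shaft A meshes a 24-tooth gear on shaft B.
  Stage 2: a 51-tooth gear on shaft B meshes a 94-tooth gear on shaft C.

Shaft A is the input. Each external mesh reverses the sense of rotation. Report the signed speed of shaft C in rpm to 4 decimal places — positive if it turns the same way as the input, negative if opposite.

+1909.8551 rpm (same as input, |ω| = 1909.8551 rpm)

Stage 1 [27T→24T]: ω = 3129.0000×27/24 = 3520.1250 rpm, dir flips to −; running = −3520.1250
Stage 2 [51T→94T]: ω = 3520.1250×51/94 = 1909.8551 rpm, dir flips to +; running = +1909.8551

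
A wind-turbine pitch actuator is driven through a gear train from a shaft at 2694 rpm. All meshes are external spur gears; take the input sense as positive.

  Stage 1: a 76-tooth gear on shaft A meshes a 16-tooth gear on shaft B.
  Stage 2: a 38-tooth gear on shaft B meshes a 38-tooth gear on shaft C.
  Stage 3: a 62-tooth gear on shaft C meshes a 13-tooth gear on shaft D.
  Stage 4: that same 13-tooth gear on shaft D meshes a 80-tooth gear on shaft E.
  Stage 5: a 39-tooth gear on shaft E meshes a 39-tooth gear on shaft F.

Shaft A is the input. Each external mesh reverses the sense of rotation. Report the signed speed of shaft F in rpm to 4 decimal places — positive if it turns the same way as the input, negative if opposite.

-9917.2875 rpm (opposite to input, |ω| = 9917.2875 rpm)

Stage 1 [76T→16T]: ω = 2694.0000×76/16 = 12796.5000 rpm, dir flips to −; running = −12796.5000
Stage 2 [38T→38T]: ω = 12796.5000×38/38 = 12796.5000 rpm, dir flips to +; running = +12796.5000
Stage 3 [62T→13T]: ω = 12796.5000×62/13 = 61029.4615 rpm, dir flips to −; running = −61029.4615
Stage 4 [13T→80T]: ω = 61029.4615×13/80 = 9917.2875 rpm, dir flips to +; running = +9917.2875
Stage 5 [39T→39T]: ω = 9917.2875×39/39 = 9917.2875 rpm, dir flips to −; running = −9917.2875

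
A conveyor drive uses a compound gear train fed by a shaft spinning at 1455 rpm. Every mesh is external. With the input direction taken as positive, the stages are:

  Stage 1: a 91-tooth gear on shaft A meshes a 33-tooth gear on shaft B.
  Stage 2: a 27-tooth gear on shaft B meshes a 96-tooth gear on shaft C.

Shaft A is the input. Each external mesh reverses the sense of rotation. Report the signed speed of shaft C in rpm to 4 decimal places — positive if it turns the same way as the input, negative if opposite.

+1128.4517 rpm (same as input, |ω| = 1128.4517 rpm)

Stage 1 [91T→33T]: ω = 1455.0000×91/33 = 4012.2727 rpm, dir flips to −; running = −4012.2727
Stage 2 [27T→96T]: ω = 4012.2727×27/96 = 1128.4517 rpm, dir flips to +; running = +1128.4517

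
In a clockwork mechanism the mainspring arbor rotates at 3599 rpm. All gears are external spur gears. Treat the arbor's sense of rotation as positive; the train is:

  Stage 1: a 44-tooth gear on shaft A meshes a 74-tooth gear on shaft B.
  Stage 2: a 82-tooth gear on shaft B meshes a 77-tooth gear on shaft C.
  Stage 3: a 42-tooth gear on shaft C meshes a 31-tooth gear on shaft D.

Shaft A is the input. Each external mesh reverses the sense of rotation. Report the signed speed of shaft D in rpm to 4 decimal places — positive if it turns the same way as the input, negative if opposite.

-3087.5466 rpm (opposite to input, |ω| = 3087.5466 rpm)

Stage 1 [44T→74T]: ω = 3599.0000×44/74 = 2139.9459 rpm, dir flips to −; running = −2139.9459
Stage 2 [82T→77T]: ω = 2139.9459×82/77 = 2278.9035 rpm, dir flips to +; running = +2278.9035
Stage 3 [42T→31T]: ω = 2278.9035×42/31 = 3087.5466 rpm, dir flips to −; running = −3087.5466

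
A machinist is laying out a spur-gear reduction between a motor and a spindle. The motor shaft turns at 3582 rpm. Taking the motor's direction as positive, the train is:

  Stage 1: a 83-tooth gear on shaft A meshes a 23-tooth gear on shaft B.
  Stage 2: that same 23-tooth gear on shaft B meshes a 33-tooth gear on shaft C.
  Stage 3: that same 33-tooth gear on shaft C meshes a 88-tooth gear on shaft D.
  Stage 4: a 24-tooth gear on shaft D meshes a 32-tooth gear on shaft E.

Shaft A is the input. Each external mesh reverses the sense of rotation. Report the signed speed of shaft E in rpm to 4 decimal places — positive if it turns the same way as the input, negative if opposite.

Stage 1 [83T→23T]: ω = 3582.0000×83/23 = 12926.3478 rpm, dir flips to −; running = −12926.3478
Stage 2 [23T→33T]: ω = 12926.3478×23/33 = 9009.2727 rpm, dir flips to +; running = +9009.2727
Stage 3 [33T→88T]: ω = 9009.2727×33/88 = 3378.4773 rpm, dir flips to −; running = −3378.4773
Stage 4 [24T→32T]: ω = 3378.4773×24/32 = 2533.8580 rpm, dir flips to +; running = +2533.8580

+2533.8580 rpm (same as input, |ω| = 2533.8580 rpm)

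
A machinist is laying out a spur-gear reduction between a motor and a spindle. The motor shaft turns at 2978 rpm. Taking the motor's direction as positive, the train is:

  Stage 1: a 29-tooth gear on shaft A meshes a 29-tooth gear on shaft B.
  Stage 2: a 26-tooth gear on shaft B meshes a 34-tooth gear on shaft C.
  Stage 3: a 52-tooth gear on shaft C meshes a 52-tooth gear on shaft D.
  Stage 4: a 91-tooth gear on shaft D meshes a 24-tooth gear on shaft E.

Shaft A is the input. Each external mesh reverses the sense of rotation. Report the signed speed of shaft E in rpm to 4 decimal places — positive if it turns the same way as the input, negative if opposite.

Stage 1 [29T→29T]: ω = 2978.0000×29/29 = 2978.0000 rpm, dir flips to −; running = −2978.0000
Stage 2 [26T→34T]: ω = 2978.0000×26/34 = 2277.2941 rpm, dir flips to +; running = +2277.2941
Stage 3 [52T→52T]: ω = 2277.2941×52/52 = 2277.2941 rpm, dir flips to −; running = −2277.2941
Stage 4 [91T→24T]: ω = 2277.2941×91/24 = 8634.7402 rpm, dir flips to +; running = +8634.7402

+8634.7402 rpm (same as input, |ω| = 8634.7402 rpm)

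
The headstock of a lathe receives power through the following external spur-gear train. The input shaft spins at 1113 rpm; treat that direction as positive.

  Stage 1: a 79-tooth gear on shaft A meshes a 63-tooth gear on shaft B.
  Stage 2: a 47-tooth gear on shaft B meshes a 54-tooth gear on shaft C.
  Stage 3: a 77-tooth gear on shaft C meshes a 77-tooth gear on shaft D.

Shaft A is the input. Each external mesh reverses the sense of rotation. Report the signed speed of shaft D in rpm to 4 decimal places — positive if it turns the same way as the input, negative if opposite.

Stage 1 [79T→63T]: ω = 1113.0000×79/63 = 1395.6667 rpm, dir flips to −; running = −1395.6667
Stage 2 [47T→54T]: ω = 1395.6667×47/54 = 1214.7469 rpm, dir flips to +; running = +1214.7469
Stage 3 [77T→77T]: ω = 1214.7469×77/77 = 1214.7469 rpm, dir flips to −; running = −1214.7469

-1214.7469 rpm (opposite to input, |ω| = 1214.7469 rpm)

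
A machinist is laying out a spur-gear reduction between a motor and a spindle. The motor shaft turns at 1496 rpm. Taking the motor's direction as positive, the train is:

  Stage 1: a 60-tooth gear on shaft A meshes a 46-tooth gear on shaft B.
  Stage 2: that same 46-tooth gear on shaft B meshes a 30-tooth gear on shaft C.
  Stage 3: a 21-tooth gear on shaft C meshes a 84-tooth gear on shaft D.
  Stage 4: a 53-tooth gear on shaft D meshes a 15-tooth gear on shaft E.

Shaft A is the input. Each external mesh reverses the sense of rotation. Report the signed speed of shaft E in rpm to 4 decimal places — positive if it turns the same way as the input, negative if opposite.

+2642.9333 rpm (same as input, |ω| = 2642.9333 rpm)

Stage 1 [60T→46T]: ω = 1496.0000×60/46 = 1951.3043 rpm, dir flips to −; running = −1951.3043
Stage 2 [46T→30T]: ω = 1951.3043×46/30 = 2992.0000 rpm, dir flips to +; running = +2992.0000
Stage 3 [21T→84T]: ω = 2992.0000×21/84 = 748.0000 rpm, dir flips to −; running = −748.0000
Stage 4 [53T→15T]: ω = 748.0000×53/15 = 2642.9333 rpm, dir flips to +; running = +2642.9333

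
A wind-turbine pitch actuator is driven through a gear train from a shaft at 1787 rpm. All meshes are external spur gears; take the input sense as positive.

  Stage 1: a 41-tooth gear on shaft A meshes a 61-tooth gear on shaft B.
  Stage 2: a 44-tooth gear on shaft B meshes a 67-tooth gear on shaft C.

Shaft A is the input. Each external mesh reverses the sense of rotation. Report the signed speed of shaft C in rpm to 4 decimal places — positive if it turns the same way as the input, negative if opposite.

+788.7810 rpm (same as input, |ω| = 788.7810 rpm)

Stage 1 [41T→61T]: ω = 1787.0000×41/61 = 1201.0984 rpm, dir flips to −; running = −1201.0984
Stage 2 [44T→67T]: ω = 1201.0984×44/67 = 788.7810 rpm, dir flips to +; running = +788.7810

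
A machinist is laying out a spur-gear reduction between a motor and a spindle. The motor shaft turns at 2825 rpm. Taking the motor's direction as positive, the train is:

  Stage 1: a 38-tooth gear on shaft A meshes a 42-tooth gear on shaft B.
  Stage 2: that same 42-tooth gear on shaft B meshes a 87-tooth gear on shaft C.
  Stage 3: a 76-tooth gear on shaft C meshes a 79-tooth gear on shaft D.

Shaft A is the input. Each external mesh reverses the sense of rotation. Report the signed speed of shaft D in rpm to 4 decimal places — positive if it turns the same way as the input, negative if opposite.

-1187.0508 rpm (opposite to input, |ω| = 1187.0508 rpm)

Stage 1 [38T→42T]: ω = 2825.0000×38/42 = 2555.9524 rpm, dir flips to −; running = −2555.9524
Stage 2 [42T→87T]: ω = 2555.9524×42/87 = 1233.9080 rpm, dir flips to +; running = +1233.9080
Stage 3 [76T→79T]: ω = 1233.9080×76/79 = 1187.0508 rpm, dir flips to −; running = −1187.0508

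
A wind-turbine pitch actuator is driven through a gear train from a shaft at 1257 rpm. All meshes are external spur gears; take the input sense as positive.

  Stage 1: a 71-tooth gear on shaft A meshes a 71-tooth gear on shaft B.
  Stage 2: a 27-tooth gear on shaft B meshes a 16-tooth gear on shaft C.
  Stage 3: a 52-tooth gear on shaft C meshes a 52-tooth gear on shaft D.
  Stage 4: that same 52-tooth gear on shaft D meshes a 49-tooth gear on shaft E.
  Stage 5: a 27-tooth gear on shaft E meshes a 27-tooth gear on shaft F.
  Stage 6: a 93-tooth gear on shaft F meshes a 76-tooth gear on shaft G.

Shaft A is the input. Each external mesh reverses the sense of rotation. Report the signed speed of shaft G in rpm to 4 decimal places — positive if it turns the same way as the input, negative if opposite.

Stage 1 [71T→71T]: ω = 1257.0000×71/71 = 1257.0000 rpm, dir flips to −; running = −1257.0000
Stage 2 [27T→16T]: ω = 1257.0000×27/16 = 2121.1875 rpm, dir flips to +; running = +2121.1875
Stage 3 [52T→52T]: ω = 2121.1875×52/52 = 2121.1875 rpm, dir flips to −; running = −2121.1875
Stage 4 [52T→49T]: ω = 2121.1875×52/49 = 2251.0561 rpm, dir flips to +; running = +2251.0561
Stage 5 [27T→27T]: ω = 2251.0561×27/27 = 2251.0561 rpm, dir flips to −; running = −2251.0561
Stage 6 [93T→76T]: ω = 2251.0561×93/76 = 2754.5818 rpm, dir flips to +; running = +2754.5818

+2754.5818 rpm (same as input, |ω| = 2754.5818 rpm)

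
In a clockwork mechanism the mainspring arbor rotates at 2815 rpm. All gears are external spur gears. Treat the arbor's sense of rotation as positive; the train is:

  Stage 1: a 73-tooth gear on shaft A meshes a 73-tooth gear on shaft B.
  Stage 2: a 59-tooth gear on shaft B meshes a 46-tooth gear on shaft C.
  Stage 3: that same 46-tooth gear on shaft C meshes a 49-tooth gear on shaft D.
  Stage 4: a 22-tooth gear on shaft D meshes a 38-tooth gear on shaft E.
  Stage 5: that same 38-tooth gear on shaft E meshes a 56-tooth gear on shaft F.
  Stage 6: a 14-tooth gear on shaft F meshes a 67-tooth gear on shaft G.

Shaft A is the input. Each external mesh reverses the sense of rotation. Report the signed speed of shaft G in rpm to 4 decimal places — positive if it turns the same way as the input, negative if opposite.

+278.2417 rpm (same as input, |ω| = 278.2417 rpm)

Stage 1 [73T→73T]: ω = 2815.0000×73/73 = 2815.0000 rpm, dir flips to −; running = −2815.0000
Stage 2 [59T→46T]: ω = 2815.0000×59/46 = 3610.5435 rpm, dir flips to +; running = +3610.5435
Stage 3 [46T→49T]: ω = 3610.5435×46/49 = 3389.4898 rpm, dir flips to −; running = −3389.4898
Stage 4 [22T→38T]: ω = 3389.4898×22/38 = 1962.3362 rpm, dir flips to +; running = +1962.3362
Stage 5 [38T→56T]: ω = 1962.3362×38/56 = 1331.5853 rpm, dir flips to −; running = −1331.5853
Stage 6 [14T→67T]: ω = 1331.5853×14/67 = 278.2417 rpm, dir flips to +; running = +278.2417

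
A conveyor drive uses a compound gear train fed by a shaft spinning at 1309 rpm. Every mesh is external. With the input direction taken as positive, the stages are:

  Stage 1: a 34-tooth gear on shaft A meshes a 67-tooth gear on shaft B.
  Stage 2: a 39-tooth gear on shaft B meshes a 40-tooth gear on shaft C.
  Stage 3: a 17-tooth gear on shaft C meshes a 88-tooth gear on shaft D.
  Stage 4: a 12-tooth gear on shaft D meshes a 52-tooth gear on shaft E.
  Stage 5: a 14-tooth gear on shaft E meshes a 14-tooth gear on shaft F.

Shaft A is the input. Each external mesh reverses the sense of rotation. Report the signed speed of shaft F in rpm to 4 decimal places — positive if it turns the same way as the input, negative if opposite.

Stage 1 [34T→67T]: ω = 1309.0000×34/67 = 664.2687 rpm, dir flips to −; running = −664.2687
Stage 2 [39T→40T]: ω = 664.2687×39/40 = 647.6619 rpm, dir flips to +; running = +647.6619
Stage 3 [17T→88T]: ω = 647.6619×17/88 = 125.1165 rpm, dir flips to −; running = −125.1165
Stage 4 [12T→52T]: ω = 125.1165×12/52 = 28.8730 rpm, dir flips to +; running = +28.8730
Stage 5 [14T→14T]: ω = 28.8730×14/14 = 28.8730 rpm, dir flips to −; running = −28.8730

-28.8730 rpm (opposite to input, |ω| = 28.8730 rpm)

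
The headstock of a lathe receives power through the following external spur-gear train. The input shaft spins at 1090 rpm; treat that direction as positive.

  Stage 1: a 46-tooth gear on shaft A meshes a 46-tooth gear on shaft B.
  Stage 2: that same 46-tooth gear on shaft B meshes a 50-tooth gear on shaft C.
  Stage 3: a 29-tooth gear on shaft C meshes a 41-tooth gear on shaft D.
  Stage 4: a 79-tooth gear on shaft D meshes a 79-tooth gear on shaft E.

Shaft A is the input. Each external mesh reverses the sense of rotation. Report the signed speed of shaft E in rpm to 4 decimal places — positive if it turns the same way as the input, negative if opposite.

Stage 1 [46T→46T]: ω = 1090.0000×46/46 = 1090.0000 rpm, dir flips to −; running = −1090.0000
Stage 2 [46T→50T]: ω = 1090.0000×46/50 = 1002.8000 rpm, dir flips to +; running = +1002.8000
Stage 3 [29T→41T]: ω = 1002.8000×29/41 = 709.2976 rpm, dir flips to −; running = −709.2976
Stage 4 [79T→79T]: ω = 709.2976×79/79 = 709.2976 rpm, dir flips to +; running = +709.2976

+709.2976 rpm (same as input, |ω| = 709.2976 rpm)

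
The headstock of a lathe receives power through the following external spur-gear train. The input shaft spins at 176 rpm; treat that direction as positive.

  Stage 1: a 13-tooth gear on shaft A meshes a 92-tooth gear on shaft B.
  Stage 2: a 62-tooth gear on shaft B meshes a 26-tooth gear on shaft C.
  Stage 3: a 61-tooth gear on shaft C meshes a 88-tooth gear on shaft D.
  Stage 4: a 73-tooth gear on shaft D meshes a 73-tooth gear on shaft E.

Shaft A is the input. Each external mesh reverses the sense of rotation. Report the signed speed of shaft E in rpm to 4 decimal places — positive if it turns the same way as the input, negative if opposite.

Stage 1 [13T→92T]: ω = 176.0000×13/92 = 24.8696 rpm, dir flips to −; running = −24.8696
Stage 2 [62T→26T]: ω = 24.8696×62/26 = 59.3043 rpm, dir flips to +; running = +59.3043
Stage 3 [61T→88T]: ω = 59.3043×61/88 = 41.1087 rpm, dir flips to −; running = −41.1087
Stage 4 [73T→73T]: ω = 41.1087×73/73 = 41.1087 rpm, dir flips to +; running = +41.1087

+41.1087 rpm (same as input, |ω| = 41.1087 rpm)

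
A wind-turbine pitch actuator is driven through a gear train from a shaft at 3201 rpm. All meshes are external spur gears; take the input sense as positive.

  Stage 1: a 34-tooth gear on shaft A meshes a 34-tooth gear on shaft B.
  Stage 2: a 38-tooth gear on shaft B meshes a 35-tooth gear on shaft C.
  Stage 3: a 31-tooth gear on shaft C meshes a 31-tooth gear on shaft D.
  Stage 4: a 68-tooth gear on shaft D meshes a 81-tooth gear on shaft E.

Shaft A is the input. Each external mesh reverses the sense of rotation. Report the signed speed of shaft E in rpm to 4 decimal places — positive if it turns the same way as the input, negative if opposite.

+2917.5958 rpm (same as input, |ω| = 2917.5958 rpm)

Stage 1 [34T→34T]: ω = 3201.0000×34/34 = 3201.0000 rpm, dir flips to −; running = −3201.0000
Stage 2 [38T→35T]: ω = 3201.0000×38/35 = 3475.3714 rpm, dir flips to +; running = +3475.3714
Stage 3 [31T→31T]: ω = 3475.3714×31/31 = 3475.3714 rpm, dir flips to −; running = −3475.3714
Stage 4 [68T→81T]: ω = 3475.3714×68/81 = 2917.5958 rpm, dir flips to +; running = +2917.5958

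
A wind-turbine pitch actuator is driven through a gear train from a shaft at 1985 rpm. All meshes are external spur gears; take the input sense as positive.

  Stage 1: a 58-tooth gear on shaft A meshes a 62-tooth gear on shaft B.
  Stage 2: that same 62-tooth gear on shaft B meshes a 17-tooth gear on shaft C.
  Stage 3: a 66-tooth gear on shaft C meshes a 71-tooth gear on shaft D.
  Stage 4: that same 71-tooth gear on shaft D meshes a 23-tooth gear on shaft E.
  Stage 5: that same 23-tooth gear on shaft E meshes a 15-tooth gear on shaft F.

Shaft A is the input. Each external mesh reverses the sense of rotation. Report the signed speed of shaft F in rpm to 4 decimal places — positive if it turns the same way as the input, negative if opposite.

-29798.3529 rpm (opposite to input, |ω| = 29798.3529 rpm)

Stage 1 [58T→62T]: ω = 1985.0000×58/62 = 1856.9355 rpm, dir flips to −; running = −1856.9355
Stage 2 [62T→17T]: ω = 1856.9355×62/17 = 6772.3529 rpm, dir flips to +; running = +6772.3529
Stage 3 [66T→71T]: ω = 6772.3529×66/71 = 6295.4267 rpm, dir flips to −; running = −6295.4267
Stage 4 [71T→23T]: ω = 6295.4267×71/23 = 19433.7084 rpm, dir flips to +; running = +19433.7084
Stage 5 [23T→15T]: ω = 19433.7084×23/15 = 29798.3529 rpm, dir flips to −; running = −29798.3529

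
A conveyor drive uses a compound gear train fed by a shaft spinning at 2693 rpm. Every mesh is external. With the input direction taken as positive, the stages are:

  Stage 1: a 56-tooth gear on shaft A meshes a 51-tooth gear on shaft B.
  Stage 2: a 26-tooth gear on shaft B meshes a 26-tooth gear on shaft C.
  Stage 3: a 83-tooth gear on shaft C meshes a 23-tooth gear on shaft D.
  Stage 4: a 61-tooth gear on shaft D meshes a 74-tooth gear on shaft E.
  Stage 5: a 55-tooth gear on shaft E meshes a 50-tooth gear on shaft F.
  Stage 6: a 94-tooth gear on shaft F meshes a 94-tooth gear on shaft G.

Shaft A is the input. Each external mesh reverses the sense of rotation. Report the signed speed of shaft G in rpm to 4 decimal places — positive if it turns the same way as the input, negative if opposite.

Stage 1 [56T→51T]: ω = 2693.0000×56/51 = 2957.0196 rpm, dir flips to −; running = −2957.0196
Stage 2 [26T→26T]: ω = 2957.0196×26/26 = 2957.0196 rpm, dir flips to +; running = +2957.0196
Stage 3 [83T→23T]: ω = 2957.0196×83/23 = 10670.9838 rpm, dir flips to −; running = −10670.9838
Stage 4 [61T→74T]: ω = 10670.9838×61/74 = 8796.3515 rpm, dir flips to +; running = +8796.3515
Stage 5 [55T→50T]: ω = 8796.3515×55/50 = 9675.9867 rpm, dir flips to −; running = −9675.9867
Stage 6 [94T→94T]: ω = 9675.9867×94/94 = 9675.9867 rpm, dir flips to +; running = +9675.9867

+9675.9867 rpm (same as input, |ω| = 9675.9867 rpm)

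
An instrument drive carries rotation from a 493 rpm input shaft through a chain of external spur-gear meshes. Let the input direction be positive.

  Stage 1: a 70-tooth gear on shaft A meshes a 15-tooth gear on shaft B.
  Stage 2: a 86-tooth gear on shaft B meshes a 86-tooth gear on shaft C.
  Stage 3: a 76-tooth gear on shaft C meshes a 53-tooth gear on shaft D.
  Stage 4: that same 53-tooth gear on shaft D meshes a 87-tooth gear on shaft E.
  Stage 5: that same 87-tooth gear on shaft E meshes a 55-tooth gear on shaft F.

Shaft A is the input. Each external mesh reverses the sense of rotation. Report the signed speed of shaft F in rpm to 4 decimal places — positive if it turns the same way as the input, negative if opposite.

-3179.1030 rpm (opposite to input, |ω| = 3179.1030 rpm)

Stage 1 [70T→15T]: ω = 493.0000×70/15 = 2300.6667 rpm, dir flips to −; running = −2300.6667
Stage 2 [86T→86T]: ω = 2300.6667×86/86 = 2300.6667 rpm, dir flips to +; running = +2300.6667
Stage 3 [76T→53T]: ω = 2300.6667×76/53 = 3299.0692 rpm, dir flips to −; running = −3299.0692
Stage 4 [53T→87T]: ω = 3299.0692×53/87 = 2009.7778 rpm, dir flips to +; running = +2009.7778
Stage 5 [87T→55T]: ω = 2009.7778×87/55 = 3179.1030 rpm, dir flips to −; running = −3179.1030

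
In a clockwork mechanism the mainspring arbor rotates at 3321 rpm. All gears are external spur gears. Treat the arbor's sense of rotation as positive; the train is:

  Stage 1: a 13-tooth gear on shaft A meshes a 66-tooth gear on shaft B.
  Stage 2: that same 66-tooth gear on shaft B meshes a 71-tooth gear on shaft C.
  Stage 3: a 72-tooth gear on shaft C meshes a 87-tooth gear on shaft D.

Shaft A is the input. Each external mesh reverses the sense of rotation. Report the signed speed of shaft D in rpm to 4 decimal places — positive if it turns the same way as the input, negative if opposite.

-503.2307 rpm (opposite to input, |ω| = 503.2307 rpm)

Stage 1 [13T→66T]: ω = 3321.0000×13/66 = 654.1364 rpm, dir flips to −; running = −654.1364
Stage 2 [66T→71T]: ω = 654.1364×66/71 = 608.0704 rpm, dir flips to +; running = +608.0704
Stage 3 [72T→87T]: ω = 608.0704×72/87 = 503.2307 rpm, dir flips to −; running = −503.2307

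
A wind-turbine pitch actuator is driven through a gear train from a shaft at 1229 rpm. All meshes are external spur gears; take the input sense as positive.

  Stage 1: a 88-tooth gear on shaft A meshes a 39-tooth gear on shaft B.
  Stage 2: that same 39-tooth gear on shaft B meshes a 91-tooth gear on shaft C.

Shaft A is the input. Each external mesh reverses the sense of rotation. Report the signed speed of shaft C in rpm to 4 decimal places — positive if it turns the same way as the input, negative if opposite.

+1188.4835 rpm (same as input, |ω| = 1188.4835 rpm)

Stage 1 [88T→39T]: ω = 1229.0000×88/39 = 2773.1282 rpm, dir flips to −; running = −2773.1282
Stage 2 [39T→91T]: ω = 2773.1282×39/91 = 1188.4835 rpm, dir flips to +; running = +1188.4835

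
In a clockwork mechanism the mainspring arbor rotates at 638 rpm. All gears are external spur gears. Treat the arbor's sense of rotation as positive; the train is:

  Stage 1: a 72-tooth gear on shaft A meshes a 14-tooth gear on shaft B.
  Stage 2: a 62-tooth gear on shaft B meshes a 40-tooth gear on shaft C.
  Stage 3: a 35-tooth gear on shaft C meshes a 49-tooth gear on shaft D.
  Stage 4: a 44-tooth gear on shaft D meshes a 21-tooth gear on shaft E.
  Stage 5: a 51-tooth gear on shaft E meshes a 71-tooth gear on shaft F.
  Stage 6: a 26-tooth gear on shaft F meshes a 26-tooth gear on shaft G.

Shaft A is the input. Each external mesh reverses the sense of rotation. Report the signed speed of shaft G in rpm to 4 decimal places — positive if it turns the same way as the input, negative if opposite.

Stage 1 [72T→14T]: ω = 638.0000×72/14 = 3281.1429 rpm, dir flips to −; running = −3281.1429
Stage 2 [62T→40T]: ω = 3281.1429×62/40 = 5085.7714 rpm, dir flips to +; running = +5085.7714
Stage 3 [35T→49T]: ω = 5085.7714×35/49 = 3632.6939 rpm, dir flips to −; running = −3632.6939
Stage 4 [44T→21T]: ω = 3632.6939×44/21 = 7611.3586 rpm, dir flips to +; running = +7611.3586
Stage 5 [51T→71T]: ω = 7611.3586×51/71 = 5467.3139 rpm, dir flips to −; running = −5467.3139
Stage 6 [26T→26T]: ω = 5467.3139×26/26 = 5467.3139 rpm, dir flips to +; running = +5467.3139

+5467.3139 rpm (same as input, |ω| = 5467.3139 rpm)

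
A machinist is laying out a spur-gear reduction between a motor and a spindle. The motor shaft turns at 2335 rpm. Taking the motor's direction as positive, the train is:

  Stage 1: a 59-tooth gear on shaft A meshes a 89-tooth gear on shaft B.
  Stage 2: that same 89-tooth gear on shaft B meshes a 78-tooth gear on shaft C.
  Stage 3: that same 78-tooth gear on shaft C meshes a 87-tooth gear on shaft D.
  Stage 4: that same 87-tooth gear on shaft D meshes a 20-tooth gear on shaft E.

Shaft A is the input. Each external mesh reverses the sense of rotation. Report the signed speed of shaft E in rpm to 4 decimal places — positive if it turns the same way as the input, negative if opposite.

Stage 1 [59T→89T]: ω = 2335.0000×59/89 = 1547.9213 rpm, dir flips to −; running = −1547.9213
Stage 2 [89T→78T]: ω = 1547.9213×89/78 = 1766.2179 rpm, dir flips to +; running = +1766.2179
Stage 3 [78T→87T]: ω = 1766.2179×78/87 = 1583.5057 rpm, dir flips to −; running = −1583.5057
Stage 4 [87T→20T]: ω = 1583.5057×87/20 = 6888.2500 rpm, dir flips to +; running = +6888.2500

+6888.2500 rpm (same as input, |ω| = 6888.2500 rpm)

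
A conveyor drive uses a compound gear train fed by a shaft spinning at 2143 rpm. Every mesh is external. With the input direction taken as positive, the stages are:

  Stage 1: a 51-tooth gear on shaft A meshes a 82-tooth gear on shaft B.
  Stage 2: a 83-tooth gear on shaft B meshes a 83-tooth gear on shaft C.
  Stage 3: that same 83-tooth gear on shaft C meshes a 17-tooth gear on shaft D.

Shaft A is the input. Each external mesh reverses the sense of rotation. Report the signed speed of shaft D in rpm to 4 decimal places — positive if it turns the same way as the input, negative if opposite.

Stage 1 [51T→82T]: ω = 2143.0000×51/82 = 1332.8415 rpm, dir flips to −; running = −1332.8415
Stage 2 [83T→83T]: ω = 1332.8415×83/83 = 1332.8415 rpm, dir flips to +; running = +1332.8415
Stage 3 [83T→17T]: ω = 1332.8415×83/17 = 6507.4024 rpm, dir flips to −; running = −6507.4024

-6507.4024 rpm (opposite to input, |ω| = 6507.4024 rpm)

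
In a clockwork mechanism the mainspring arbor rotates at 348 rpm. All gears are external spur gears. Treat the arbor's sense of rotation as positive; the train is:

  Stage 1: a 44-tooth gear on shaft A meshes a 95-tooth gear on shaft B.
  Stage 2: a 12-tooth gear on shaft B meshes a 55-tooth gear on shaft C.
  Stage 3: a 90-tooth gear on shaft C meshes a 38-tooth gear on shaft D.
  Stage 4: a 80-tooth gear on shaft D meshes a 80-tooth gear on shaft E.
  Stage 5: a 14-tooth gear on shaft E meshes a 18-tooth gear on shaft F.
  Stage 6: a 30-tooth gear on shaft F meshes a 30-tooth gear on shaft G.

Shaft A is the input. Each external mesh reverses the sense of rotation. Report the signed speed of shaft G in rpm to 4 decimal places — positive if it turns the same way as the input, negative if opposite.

+64.7801 rpm (same as input, |ω| = 64.7801 rpm)

Stage 1 [44T→95T]: ω = 348.0000×44/95 = 161.1789 rpm, dir flips to −; running = −161.1789
Stage 2 [12T→55T]: ω = 161.1789×12/55 = 35.1663 rpm, dir flips to +; running = +35.1663
Stage 3 [90T→38T]: ω = 35.1663×90/38 = 83.2886 rpm, dir flips to −; running = −83.2886
Stage 4 [80T→80T]: ω = 83.2886×80/80 = 83.2886 rpm, dir flips to +; running = +83.2886
Stage 5 [14T→18T]: ω = 83.2886×14/18 = 64.7801 rpm, dir flips to −; running = −64.7801
Stage 6 [30T→30T]: ω = 64.7801×30/30 = 64.7801 rpm, dir flips to +; running = +64.7801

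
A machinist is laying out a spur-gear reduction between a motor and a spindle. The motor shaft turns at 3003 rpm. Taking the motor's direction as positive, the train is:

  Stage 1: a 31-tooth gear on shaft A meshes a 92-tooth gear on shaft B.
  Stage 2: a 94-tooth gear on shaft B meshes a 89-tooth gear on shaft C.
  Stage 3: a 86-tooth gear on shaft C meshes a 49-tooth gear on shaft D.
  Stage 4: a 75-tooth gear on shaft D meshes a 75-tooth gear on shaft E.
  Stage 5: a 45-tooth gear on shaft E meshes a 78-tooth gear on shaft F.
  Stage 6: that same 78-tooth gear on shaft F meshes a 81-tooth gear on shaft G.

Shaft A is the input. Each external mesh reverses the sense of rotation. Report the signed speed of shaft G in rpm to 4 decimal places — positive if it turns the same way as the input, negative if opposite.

Stage 1 [31T→92T]: ω = 3003.0000×31/92 = 1011.8804 rpm, dir flips to −; running = −1011.8804
Stage 2 [94T→89T]: ω = 1011.8804×94/89 = 1068.7277 rpm, dir flips to +; running = +1068.7277
Stage 3 [86T→49T]: ω = 1068.7277×86/49 = 1875.7261 rpm, dir flips to −; running = −1875.7261
Stage 4 [75T→75T]: ω = 1875.7261×75/75 = 1875.7261 rpm, dir flips to +; running = +1875.7261
Stage 5 [45T→78T]: ω = 1875.7261×45/78 = 1082.1497 rpm, dir flips to −; running = −1082.1497
Stage 6 [78T→81T]: ω = 1082.1497×78/81 = 1042.0700 rpm, dir flips to +; running = +1042.0700

+1042.0700 rpm (same as input, |ω| = 1042.0700 rpm)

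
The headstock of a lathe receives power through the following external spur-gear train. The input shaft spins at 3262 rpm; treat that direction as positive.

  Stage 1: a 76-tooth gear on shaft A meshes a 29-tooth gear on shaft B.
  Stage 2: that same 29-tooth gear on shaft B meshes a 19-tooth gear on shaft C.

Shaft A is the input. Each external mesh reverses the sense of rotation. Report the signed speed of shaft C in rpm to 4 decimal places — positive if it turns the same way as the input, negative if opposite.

+13048.0000 rpm (same as input, |ω| = 13048.0000 rpm)

Stage 1 [76T→29T]: ω = 3262.0000×76/29 = 8548.6897 rpm, dir flips to −; running = −8548.6897
Stage 2 [29T→19T]: ω = 8548.6897×29/19 = 13048.0000 rpm, dir flips to +; running = +13048.0000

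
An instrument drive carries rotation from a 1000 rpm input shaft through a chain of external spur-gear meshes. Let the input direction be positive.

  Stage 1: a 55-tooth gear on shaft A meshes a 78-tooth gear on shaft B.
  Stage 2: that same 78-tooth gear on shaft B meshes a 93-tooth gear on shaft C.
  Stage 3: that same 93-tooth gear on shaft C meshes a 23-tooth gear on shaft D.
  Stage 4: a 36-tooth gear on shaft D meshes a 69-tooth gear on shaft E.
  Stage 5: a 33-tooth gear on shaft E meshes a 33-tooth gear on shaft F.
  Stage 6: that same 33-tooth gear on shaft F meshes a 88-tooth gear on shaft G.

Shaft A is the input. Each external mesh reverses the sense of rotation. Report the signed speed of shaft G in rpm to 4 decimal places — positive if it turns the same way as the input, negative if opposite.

Stage 1 [55T→78T]: ω = 1000.0000×55/78 = 705.1282 rpm, dir flips to −; running = −705.1282
Stage 2 [78T→93T]: ω = 705.1282×78/93 = 591.3978 rpm, dir flips to +; running = +591.3978
Stage 3 [93T→23T]: ω = 591.3978×93/23 = 2391.3043 rpm, dir flips to −; running = −2391.3043
Stage 4 [36T→69T]: ω = 2391.3043×36/69 = 1247.6371 rpm, dir flips to +; running = +1247.6371
Stage 5 [33T→33T]: ω = 1247.6371×33/33 = 1247.6371 rpm, dir flips to −; running = −1247.6371
Stage 6 [33T→88T]: ω = 1247.6371×33/88 = 467.8639 rpm, dir flips to +; running = +467.8639

+467.8639 rpm (same as input, |ω| = 467.8639 rpm)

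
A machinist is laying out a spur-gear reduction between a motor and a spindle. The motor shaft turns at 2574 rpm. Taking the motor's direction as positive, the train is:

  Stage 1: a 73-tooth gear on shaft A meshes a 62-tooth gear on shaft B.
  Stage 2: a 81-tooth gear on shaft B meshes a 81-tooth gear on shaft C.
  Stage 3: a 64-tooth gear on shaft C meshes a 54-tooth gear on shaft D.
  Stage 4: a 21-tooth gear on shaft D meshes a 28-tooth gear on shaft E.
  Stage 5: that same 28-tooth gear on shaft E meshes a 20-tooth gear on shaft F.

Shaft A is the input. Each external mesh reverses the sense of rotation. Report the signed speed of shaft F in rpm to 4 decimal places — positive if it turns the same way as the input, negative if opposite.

Stage 1 [73T→62T]: ω = 2574.0000×73/62 = 3030.6774 rpm, dir flips to −; running = −3030.6774
Stage 2 [81T→81T]: ω = 3030.6774×81/81 = 3030.6774 rpm, dir flips to +; running = +3030.6774
Stage 3 [64T→54T]: ω = 3030.6774×64/54 = 3591.9140 rpm, dir flips to −; running = −3591.9140
Stage 4 [21T→28T]: ω = 3591.9140×21/28 = 2693.9355 rpm, dir flips to +; running = +2693.9355
Stage 5 [28T→20T]: ω = 2693.9355×28/20 = 3771.5097 rpm, dir flips to −; running = −3771.5097

-3771.5097 rpm (opposite to input, |ω| = 3771.5097 rpm)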